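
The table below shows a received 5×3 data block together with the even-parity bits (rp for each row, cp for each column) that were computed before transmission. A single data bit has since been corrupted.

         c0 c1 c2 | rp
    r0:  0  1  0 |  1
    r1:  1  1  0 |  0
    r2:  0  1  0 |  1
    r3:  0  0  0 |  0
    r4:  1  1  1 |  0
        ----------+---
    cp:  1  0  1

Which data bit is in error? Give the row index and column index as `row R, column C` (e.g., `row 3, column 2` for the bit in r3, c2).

Recompute each row's even parity and compare to rp:
  r0: data parity 1, sent rp 1 → ok
  r1: data parity 0, sent rp 0 → ok
  r2: data parity 1, sent rp 1 → ok
  r3: data parity 0, sent rp 0 → ok
  r4: data parity 1, sent rp 0 → mismatch
Recompute each column's even parity and compare to cp:
  c0: data parity 0, sent cp 1 → mismatch
  c1: data parity 0, sent cp 0 → ok
  c2: data parity 1, sent cp 1 → ok
Exactly one row (r4) and one column (c0) fail → the flipped bit is at their intersection.

row 4, column 0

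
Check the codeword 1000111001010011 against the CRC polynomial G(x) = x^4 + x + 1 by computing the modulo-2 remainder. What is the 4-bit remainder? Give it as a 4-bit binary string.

Modulo-2 division of 1000111001010011 by 10011:
  pos 0: 10001 XOR 10011 = 00010
  pos 3: 10110 XOR 10011 = 00101
  pos 5: 10101 XOR 10011 = 00110
  pos 7: 11001 XOR 10011 = 01010
  pos 8: 10100 XOR 10011 = 00111
  pos 10: 11101 XOR 10011 = 01110
  pos 11: 11101 XOR 10011 = 01110
Remainder = 1110 (nonzero — an error is detected).

1110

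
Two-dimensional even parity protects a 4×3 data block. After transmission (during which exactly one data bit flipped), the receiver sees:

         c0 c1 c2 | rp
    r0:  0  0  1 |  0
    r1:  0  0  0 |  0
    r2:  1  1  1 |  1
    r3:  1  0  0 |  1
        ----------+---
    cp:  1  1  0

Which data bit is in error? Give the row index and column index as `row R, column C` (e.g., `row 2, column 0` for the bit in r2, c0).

Recompute each row's even parity and compare to rp:
  r0: data parity 1, sent rp 0 → mismatch
  r1: data parity 0, sent rp 0 → ok
  r2: data parity 1, sent rp 1 → ok
  r3: data parity 1, sent rp 1 → ok
Recompute each column's even parity and compare to cp:
  c0: data parity 0, sent cp 1 → mismatch
  c1: data parity 1, sent cp 1 → ok
  c2: data parity 0, sent cp 0 → ok
Exactly one row (r0) and one column (c0) fail → the flipped bit is at their intersection.

row 0, column 0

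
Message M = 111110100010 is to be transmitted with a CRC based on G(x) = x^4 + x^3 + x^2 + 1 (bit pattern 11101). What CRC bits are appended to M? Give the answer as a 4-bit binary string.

0100

Append 4 zeros: 1111101000100000. Divide by 11101 (XOR where the leading bit is 1):
  pos 0: 11111 XOR 11101 = 00010
  pos 3: 10010 XOR 11101 = 01111
  pos 4: 11110 XOR 11101 = 00011
  pos 7: 11010 XOR 11101 = 00111
  pos 9: 11100 XOR 11101 = 00001
Remainder (last 4 bits) = 0100. This is the CRC / FCS.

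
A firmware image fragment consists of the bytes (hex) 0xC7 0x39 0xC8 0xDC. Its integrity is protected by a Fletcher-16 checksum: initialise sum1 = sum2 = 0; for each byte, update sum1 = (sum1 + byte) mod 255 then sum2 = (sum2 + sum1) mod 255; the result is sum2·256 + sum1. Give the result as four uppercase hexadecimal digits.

Running sums (mod 255):
  after byte 0 (0xC7): sum1=199, sum2=199
  after byte 1 (0x39): sum1=1, sum2=200
  after byte 2 (0xC8): sum1=201, sum2=146
  after byte 3 (0xDC): sum1=166, sum2=57
Checksum = sum2·256 + sum1 = 57·256 + 166 = 14758 = 0x39A6.

39A6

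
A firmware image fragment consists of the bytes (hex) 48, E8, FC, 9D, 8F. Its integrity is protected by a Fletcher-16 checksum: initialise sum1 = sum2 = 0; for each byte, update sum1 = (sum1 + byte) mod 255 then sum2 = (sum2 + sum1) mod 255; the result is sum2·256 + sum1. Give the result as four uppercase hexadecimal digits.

CE5B

Running sums (mod 255):
  after byte 0 (48): sum1=72, sum2=72
  after byte 1 (E8): sum1=49, sum2=121
  after byte 2 (FC): sum1=46, sum2=167
  after byte 3 (9D): sum1=203, sum2=115
  after byte 4 (8F): sum1=91, sum2=206
Checksum = sum2·256 + sum1 = 206·256 + 91 = 52827 = 0xCE5B.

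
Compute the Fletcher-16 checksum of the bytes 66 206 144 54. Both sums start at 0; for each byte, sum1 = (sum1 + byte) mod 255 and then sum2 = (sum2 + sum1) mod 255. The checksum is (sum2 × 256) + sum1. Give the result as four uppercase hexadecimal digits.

CCD7

Running sums (mod 255):
  after byte 0 (66): sum1=66, sum2=66
  after byte 1 (206): sum1=17, sum2=83
  after byte 2 (144): sum1=161, sum2=244
  after byte 3 (54): sum1=215, sum2=204
Checksum = sum2·256 + sum1 = 204·256 + 215 = 52439 = 0xCCD7.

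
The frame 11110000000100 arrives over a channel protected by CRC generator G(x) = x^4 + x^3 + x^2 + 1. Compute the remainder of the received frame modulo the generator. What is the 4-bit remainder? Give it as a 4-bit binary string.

1000

Modulo-2 division of 11110000000100 by 11101:
  pos 0: 11110 XOR 11101 = 00011
  pos 3: 11000 XOR 11101 = 00101
  pos 5: 10100 XOR 11101 = 01001
  pos 6: 10010 XOR 11101 = 01111
  pos 7: 11111 XOR 11101 = 00010
Remainder = 1000 (nonzero — an error is detected).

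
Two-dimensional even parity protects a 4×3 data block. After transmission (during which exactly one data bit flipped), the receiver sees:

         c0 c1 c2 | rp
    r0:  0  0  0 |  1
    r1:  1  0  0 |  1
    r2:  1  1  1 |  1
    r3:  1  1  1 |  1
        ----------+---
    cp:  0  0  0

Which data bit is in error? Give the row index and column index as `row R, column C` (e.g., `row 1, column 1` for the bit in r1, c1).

Recompute each row's even parity and compare to rp:
  r0: data parity 0, sent rp 1 → mismatch
  r1: data parity 1, sent rp 1 → ok
  r2: data parity 1, sent rp 1 → ok
  r3: data parity 1, sent rp 1 → ok
Recompute each column's even parity and compare to cp:
  c0: data parity 1, sent cp 0 → mismatch
  c1: data parity 0, sent cp 0 → ok
  c2: data parity 0, sent cp 0 → ok
Exactly one row (r0) and one column (c0) fail → the flipped bit is at their intersection.

row 0, column 0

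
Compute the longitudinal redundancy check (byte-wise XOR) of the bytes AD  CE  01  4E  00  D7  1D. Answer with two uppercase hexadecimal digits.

E6

XOR the bytes together:
  start with 0xAD
  0xAD ⊕ 0xCE = 0x63
  0x63 ⊕ 0x01 = 0x62
  0x62 ⊕ 0x4E = 0x2C
  0x2C ⊕ 0x00 = 0x2C
  0x2C ⊕ 0xD7 = 0xFB
  0xFB ⊕ 0x1D = 0xE6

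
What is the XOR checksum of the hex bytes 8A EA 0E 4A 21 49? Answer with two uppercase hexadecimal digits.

4C

XOR the bytes together:
  start with 0x8A
  0x8A ⊕ 0xEA = 0x60
  0x60 ⊕ 0x0E = 0x6E
  0x6E ⊕ 0x4A = 0x24
  0x24 ⊕ 0x21 = 0x05
  0x05 ⊕ 0x49 = 0x4C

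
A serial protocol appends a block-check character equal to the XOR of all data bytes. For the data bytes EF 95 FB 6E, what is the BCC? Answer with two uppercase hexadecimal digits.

EF

XOR the bytes together:
  start with 0xEF
  0xEF ⊕ 0x95 = 0x7A
  0x7A ⊕ 0xFB = 0x81
  0x81 ⊕ 0x6E = 0xEF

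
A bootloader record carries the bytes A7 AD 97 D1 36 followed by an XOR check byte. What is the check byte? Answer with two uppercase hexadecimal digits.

7A

XOR the bytes together:
  start with 0xA7
  0xA7 ⊕ 0xAD = 0x0A
  0x0A ⊕ 0x97 = 0x9D
  0x9D ⊕ 0xD1 = 0x4C
  0x4C ⊕ 0x36 = 0x7A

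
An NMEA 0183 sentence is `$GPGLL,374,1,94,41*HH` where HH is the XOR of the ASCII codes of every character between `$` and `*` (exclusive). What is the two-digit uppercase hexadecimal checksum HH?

59

XOR the ASCII codes of the payload characters:
  'G' = 0x47 → acc = 0x47
  'P' = 0x50 → acc = 0x17
  'G' = 0x47 → acc = 0x50
  'L' = 0x4C → acc = 0x1C
  'L' = 0x4C → acc = 0x50
  ',' = 0x2C → acc = 0x7C
  '3' = 0x33 → acc = 0x4F
  '7' = 0x37 → acc = 0x78
  '4' = 0x34 → acc = 0x4C
  ',' = 0x2C → acc = 0x60
  '1' = 0x31 → acc = 0x51
  ',' = 0x2C → acc = 0x7D
  '9' = 0x39 → acc = 0x44
  '4' = 0x34 → acc = 0x70
  ',' = 0x2C → acc = 0x5C
  '4' = 0x34 → acc = 0x68
  '1' = 0x31 → acc = 0x59
Checksum = 0x59.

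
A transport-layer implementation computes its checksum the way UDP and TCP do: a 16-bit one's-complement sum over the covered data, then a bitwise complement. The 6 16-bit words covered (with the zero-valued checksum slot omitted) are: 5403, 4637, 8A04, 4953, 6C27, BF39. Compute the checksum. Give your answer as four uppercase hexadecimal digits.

670C

One's-complement addition (fold any carry out of bit 15 back into bit 0):
  0x5403 + 0x4637 = 0x09A3A
  0x9A3A + 0x8A04 = 0x1243E → wrap carry → 0x243F
  0x243F + 0x4953 = 0x06D92
  0x6D92 + 0x6C27 = 0x0D9B9
  0xD9B9 + 0xBF39 = 0x198F2 → wrap carry → 0x98F3
One's-complement sum = 0x98F3.
Checksum = ~0x98F3 & 0xFFFF = 0x670C.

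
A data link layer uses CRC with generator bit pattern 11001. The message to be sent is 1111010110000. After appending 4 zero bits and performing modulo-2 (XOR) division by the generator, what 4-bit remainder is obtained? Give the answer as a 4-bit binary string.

1111

Append 4 zeros: 11110101100000000. Divide by 11001 (XOR where the leading bit is 1):
  pos 0: 11110 XOR 11001 = 00111
  pos 2: 11110 XOR 11001 = 00111
  pos 4: 11111 XOR 11001 = 00110
  pos 6: 11000 XOR 11001 = 00001
  pos 10: 10000 XOR 11001 = 01001
  pos 11: 10010 XOR 11001 = 01011
  pos 12: 10110 XOR 11001 = 01111
Remainder (last 4 bits) = 1111. This is the CRC / FCS.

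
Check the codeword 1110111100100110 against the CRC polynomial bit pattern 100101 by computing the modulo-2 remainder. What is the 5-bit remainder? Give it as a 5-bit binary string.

11100

Modulo-2 division of 1110111100100110 by 100101:
  pos 0: 111011 XOR 100101 = 011110
  pos 1: 111101 XOR 100101 = 011000
  pos 2: 110001 XOR 100101 = 010100
  pos 3: 101000 XOR 100101 = 001101
  pos 5: 110101 XOR 100101 = 010000
  pos 6: 100000 XOR 100101 = 000101
  pos 9: 101011 XOR 100101 = 001110
Remainder = 11100 (nonzero — an error is detected).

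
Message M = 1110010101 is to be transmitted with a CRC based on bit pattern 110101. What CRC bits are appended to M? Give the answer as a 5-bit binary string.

01100

Append 5 zeros: 111001010100000. Divide by 110101 (XOR where the leading bit is 1):
  pos 0: 111001 XOR 110101 = 001100
  pos 2: 110001 XOR 110101 = 000100
  pos 5: 100010 XOR 110101 = 010111
  pos 6: 101110 XOR 110101 = 011011
  pos 7: 110110 XOR 110101 = 000011
Remainder (last 5 bits) = 01100. This is the CRC / FCS.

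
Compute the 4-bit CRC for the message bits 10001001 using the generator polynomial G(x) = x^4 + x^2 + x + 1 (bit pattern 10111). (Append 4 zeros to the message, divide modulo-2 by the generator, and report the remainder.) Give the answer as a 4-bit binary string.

Append 4 zeros: 100010010000. Divide by 10111 (XOR where the leading bit is 1):
  pos 0: 10001 XOR 10111 = 00110
  pos 2: 11000 XOR 10111 = 01111
  pos 3: 11111 XOR 10111 = 01000
  pos 4: 10000 XOR 10111 = 00111
  pos 6: 11100 XOR 10111 = 01011
  pos 7: 10110 XOR 10111 = 00001
Remainder (last 4 bits) = 0001. This is the CRC / FCS.

0001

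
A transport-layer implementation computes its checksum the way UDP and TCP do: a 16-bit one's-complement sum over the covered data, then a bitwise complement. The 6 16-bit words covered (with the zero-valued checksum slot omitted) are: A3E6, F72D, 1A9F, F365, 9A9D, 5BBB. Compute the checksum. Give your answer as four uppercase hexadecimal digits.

One's-complement addition (fold any carry out of bit 15 back into bit 0):
  0xA3E6 + 0xF72D = 0x19B13 → wrap carry → 0x9B14
  0x9B14 + 0x1A9F = 0x0B5B3
  0xB5B3 + 0xF365 = 0x1A918 → wrap carry → 0xA919
  0xA919 + 0x9A9D = 0x143B6 → wrap carry → 0x43B7
  0x43B7 + 0x5BBB = 0x09F72
One's-complement sum = 0x9F72.
Checksum = ~0x9F72 & 0xFFFF = 0x608D.

608D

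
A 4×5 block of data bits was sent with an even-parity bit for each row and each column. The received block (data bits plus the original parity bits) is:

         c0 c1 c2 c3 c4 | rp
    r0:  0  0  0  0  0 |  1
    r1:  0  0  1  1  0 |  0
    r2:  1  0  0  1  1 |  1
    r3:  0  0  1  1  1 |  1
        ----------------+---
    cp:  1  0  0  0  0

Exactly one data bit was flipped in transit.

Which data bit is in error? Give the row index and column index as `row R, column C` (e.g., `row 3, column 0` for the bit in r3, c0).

Recompute each row's even parity and compare to rp:
  r0: data parity 0, sent rp 1 → mismatch
  r1: data parity 0, sent rp 0 → ok
  r2: data parity 1, sent rp 1 → ok
  r3: data parity 1, sent rp 1 → ok
Recompute each column's even parity and compare to cp:
  c0: data parity 1, sent cp 1 → ok
  c1: data parity 0, sent cp 0 → ok
  c2: data parity 0, sent cp 0 → ok
  c3: data parity 1, sent cp 0 → mismatch
  c4: data parity 0, sent cp 0 → ok
Exactly one row (r0) and one column (c3) fail → the flipped bit is at their intersection.

row 0, column 3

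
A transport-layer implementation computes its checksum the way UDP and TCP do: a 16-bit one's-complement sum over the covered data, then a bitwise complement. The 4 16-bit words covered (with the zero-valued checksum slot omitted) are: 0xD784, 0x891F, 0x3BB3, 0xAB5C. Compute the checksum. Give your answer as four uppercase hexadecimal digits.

One's-complement addition (fold any carry out of bit 15 back into bit 0):
  0xD784 + 0x891F = 0x160A3 → wrap carry → 0x60A4
  0x60A4 + 0x3BB3 = 0x09C57
  0x9C57 + 0xAB5C = 0x147B3 → wrap carry → 0x47B4
One's-complement sum = 0x47B4.
Checksum = ~0x47B4 & 0xFFFF = 0xB84B.

B84B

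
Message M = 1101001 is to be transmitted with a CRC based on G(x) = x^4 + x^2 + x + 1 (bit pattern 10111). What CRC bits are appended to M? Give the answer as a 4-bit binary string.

Append 4 zeros: 11010010000. Divide by 10111 (XOR where the leading bit is 1):
  pos 0: 11010 XOR 10111 = 01101
  pos 1: 11010 XOR 10111 = 01101
  pos 2: 11011 XOR 10111 = 01100
  pos 3: 11000 XOR 10111 = 01111
  pos 4: 11110 XOR 10111 = 01001
  pos 5: 10010 XOR 10111 = 00101
Remainder (last 4 bits) = 1010. This is the CRC / FCS.

1010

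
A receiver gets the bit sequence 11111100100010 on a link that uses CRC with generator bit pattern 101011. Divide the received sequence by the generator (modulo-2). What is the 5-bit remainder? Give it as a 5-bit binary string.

Modulo-2 division of 11111100100010 by 101011:
  pos 0: 111111 XOR 101011 = 010100
  pos 1: 101000 XOR 101011 = 000011
  pos 5: 110100 XOR 101011 = 011111
  pos 6: 111110 XOR 101011 = 010101
  pos 7: 101011 XOR 101011 = 000000
Remainder = 00000 (zero — the frame passes the CRC check).

00000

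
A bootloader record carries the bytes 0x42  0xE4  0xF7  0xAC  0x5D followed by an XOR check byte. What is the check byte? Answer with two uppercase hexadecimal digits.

A0

XOR the bytes together:
  start with 0x42
  0x42 ⊕ 0xE4 = 0xA6
  0xA6 ⊕ 0xF7 = 0x51
  0x51 ⊕ 0xAC = 0xFD
  0xFD ⊕ 0x5D = 0xA0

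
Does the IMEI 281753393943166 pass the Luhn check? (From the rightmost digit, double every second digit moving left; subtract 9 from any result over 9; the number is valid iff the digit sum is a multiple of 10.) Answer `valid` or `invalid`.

From the right, keep odd positions and double even positions (subtract 9 from any doubled value over 9):
  doubled (positions 2,4,...): 3 6 9 9 6 5 7 → sum 45
  kept (positions 1,3,...): 6 1 4 3 3 5 1 2 → sum 25
Total = 70.
70 mod 10 = 0, so the number is valid.

valid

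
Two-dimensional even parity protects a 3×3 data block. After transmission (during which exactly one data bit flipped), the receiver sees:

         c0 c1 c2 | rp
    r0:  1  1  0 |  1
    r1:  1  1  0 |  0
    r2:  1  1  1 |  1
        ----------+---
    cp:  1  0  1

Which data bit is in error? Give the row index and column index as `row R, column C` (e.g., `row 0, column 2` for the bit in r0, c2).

Recompute each row's even parity and compare to rp:
  r0: data parity 0, sent rp 1 → mismatch
  r1: data parity 0, sent rp 0 → ok
  r2: data parity 1, sent rp 1 → ok
Recompute each column's even parity and compare to cp:
  c0: data parity 1, sent cp 1 → ok
  c1: data parity 1, sent cp 0 → mismatch
  c2: data parity 1, sent cp 1 → ok
Exactly one row (r0) and one column (c1) fail → the flipped bit is at their intersection.

row 0, column 1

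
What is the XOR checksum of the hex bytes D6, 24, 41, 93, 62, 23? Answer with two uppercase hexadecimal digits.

XOR the bytes together:
  start with 0xD6
  0xD6 ⊕ 0x24 = 0xF2
  0xF2 ⊕ 0x41 = 0xB3
  0xB3 ⊕ 0x93 = 0x20
  0x20 ⊕ 0x62 = 0x42
  0x42 ⊕ 0x23 = 0x61

61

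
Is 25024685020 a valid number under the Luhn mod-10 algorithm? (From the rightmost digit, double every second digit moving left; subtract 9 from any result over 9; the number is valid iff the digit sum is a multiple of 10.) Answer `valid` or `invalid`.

From the right, keep odd positions and double even positions (subtract 9 from any doubled value over 9):
  doubled (positions 2,4,...): 4 1 3 4 1 → sum 13
  kept (positions 1,3,...): 0 0 8 4 0 2 → sum 14
Total = 27.
27 mod 10 = 7, so the number is invalid.

invalid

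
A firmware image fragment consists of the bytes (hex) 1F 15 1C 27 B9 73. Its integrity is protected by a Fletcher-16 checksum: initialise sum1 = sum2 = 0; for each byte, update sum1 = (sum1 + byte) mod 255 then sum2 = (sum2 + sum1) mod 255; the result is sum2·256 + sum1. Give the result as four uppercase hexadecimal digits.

Running sums (mod 255):
  after byte 0 (1F): sum1=31, sum2=31
  after byte 1 (15): sum1=52, sum2=83
  after byte 2 (1C): sum1=80, sum2=163
  after byte 3 (27): sum1=119, sum2=27
  after byte 4 (B9): sum1=49, sum2=76
  after byte 5 (73): sum1=164, sum2=240
Checksum = sum2·256 + sum1 = 240·256 + 164 = 61604 = 0xF0A4.

F0A4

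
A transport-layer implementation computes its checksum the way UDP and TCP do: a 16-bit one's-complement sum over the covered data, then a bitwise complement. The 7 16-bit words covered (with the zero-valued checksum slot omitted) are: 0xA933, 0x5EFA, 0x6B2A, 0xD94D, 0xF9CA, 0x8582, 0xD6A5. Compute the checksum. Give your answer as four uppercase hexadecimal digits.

One's-complement addition (fold any carry out of bit 15 back into bit 0):
  0xA933 + 0x5EFA = 0x1082D → wrap carry → 0x082E
  0x082E + 0x6B2A = 0x07358
  0x7358 + 0xD94D = 0x14CA5 → wrap carry → 0x4CA6
  0x4CA6 + 0xF9CA = 0x14670 → wrap carry → 0x4671
  0x4671 + 0x8582 = 0x0CBF3
  0xCBF3 + 0xD6A5 = 0x1A298 → wrap carry → 0xA299
One's-complement sum = 0xA299.
Checksum = ~0xA299 & 0xFFFF = 0x5D66.

5D66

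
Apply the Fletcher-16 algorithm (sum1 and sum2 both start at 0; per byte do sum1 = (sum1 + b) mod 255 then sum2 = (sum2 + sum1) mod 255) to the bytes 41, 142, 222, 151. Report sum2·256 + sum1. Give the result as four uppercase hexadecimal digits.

A52E

Running sums (mod 255):
  after byte 0 (41): sum1=41, sum2=41
  after byte 1 (142): sum1=183, sum2=224
  after byte 2 (222): sum1=150, sum2=119
  after byte 3 (151): sum1=46, sum2=165
Checksum = sum2·256 + sum1 = 165·256 + 46 = 42286 = 0xA52E.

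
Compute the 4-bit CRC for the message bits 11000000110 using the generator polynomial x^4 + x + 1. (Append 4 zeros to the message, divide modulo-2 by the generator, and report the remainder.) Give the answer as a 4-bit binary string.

1110

Append 4 zeros: 110000001100000. Divide by 10011 (XOR where the leading bit is 1):
  pos 0: 11000 XOR 10011 = 01011
  pos 1: 10110 XOR 10011 = 00101
  pos 3: 10100 XOR 10011 = 00111
  pos 5: 11111 XOR 10011 = 01100
  pos 6: 11000 XOR 10011 = 01011
  pos 7: 10110 XOR 10011 = 00101
  pos 9: 10100 XOR 10011 = 00111
Remainder (last 4 bits) = 1110. This is the CRC / FCS.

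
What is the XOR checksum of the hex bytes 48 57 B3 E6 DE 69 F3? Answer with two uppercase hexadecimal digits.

0E

XOR the bytes together:
  start with 0x48
  0x48 ⊕ 0x57 = 0x1F
  0x1F ⊕ 0xB3 = 0xAC
  0xAC ⊕ 0xE6 = 0x4A
  0x4A ⊕ 0xDE = 0x94
  0x94 ⊕ 0x69 = 0xFD
  0xFD ⊕ 0xF3 = 0x0E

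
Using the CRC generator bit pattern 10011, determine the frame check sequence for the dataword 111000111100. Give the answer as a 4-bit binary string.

Append 4 zeros: 1110001111000000. Divide by 10011 (XOR where the leading bit is 1):
  pos 0: 11100 XOR 10011 = 01111
  pos 1: 11110 XOR 10011 = 01101
  pos 2: 11011 XOR 10011 = 01000
  pos 3: 10001 XOR 10011 = 00010
  pos 6: 10110 XOR 10011 = 00101
  pos 8: 10100 XOR 10011 = 00111
  pos 10: 11100 XOR 10011 = 01111
  pos 11: 11110 XOR 10011 = 01101
Remainder (last 4 bits) = 1101. This is the CRC / FCS.

1101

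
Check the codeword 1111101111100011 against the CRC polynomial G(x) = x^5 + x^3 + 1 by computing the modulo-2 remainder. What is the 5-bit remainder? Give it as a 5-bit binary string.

Modulo-2 division of 1111101111100011 by 101001:
  pos 0: 111110 XOR 101001 = 010111
  pos 1: 101111 XOR 101001 = 000110
  pos 4: 110111 XOR 101001 = 011110
  pos 5: 111101 XOR 101001 = 010100
  pos 6: 101000 XOR 101001 = 000001
Remainder = 10011 (nonzero — an error is detected).

10011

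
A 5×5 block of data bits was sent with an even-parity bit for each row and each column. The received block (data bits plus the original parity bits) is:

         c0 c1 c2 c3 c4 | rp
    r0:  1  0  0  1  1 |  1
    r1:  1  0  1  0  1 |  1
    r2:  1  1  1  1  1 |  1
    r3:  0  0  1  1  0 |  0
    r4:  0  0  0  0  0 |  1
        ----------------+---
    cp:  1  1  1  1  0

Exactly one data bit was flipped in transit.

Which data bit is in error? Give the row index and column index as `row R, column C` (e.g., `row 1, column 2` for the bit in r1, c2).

Recompute each row's even parity and compare to rp:
  r0: data parity 1, sent rp 1 → ok
  r1: data parity 1, sent rp 1 → ok
  r2: data parity 1, sent rp 1 → ok
  r3: data parity 0, sent rp 0 → ok
  r4: data parity 0, sent rp 1 → mismatch
Recompute each column's even parity and compare to cp:
  c0: data parity 1, sent cp 1 → ok
  c1: data parity 1, sent cp 1 → ok
  c2: data parity 1, sent cp 1 → ok
  c3: data parity 1, sent cp 1 → ok
  c4: data parity 1, sent cp 0 → mismatch
Exactly one row (r4) and one column (c4) fail → the flipped bit is at their intersection.

row 4, column 4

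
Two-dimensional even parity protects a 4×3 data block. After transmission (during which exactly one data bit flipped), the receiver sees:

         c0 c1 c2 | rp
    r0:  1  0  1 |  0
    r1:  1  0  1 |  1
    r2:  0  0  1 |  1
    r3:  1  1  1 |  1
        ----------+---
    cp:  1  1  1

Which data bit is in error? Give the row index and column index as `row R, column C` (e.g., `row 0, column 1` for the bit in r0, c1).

row 1, column 2

Recompute each row's even parity and compare to rp:
  r0: data parity 0, sent rp 0 → ok
  r1: data parity 0, sent rp 1 → mismatch
  r2: data parity 1, sent rp 1 → ok
  r3: data parity 1, sent rp 1 → ok
Recompute each column's even parity and compare to cp:
  c0: data parity 1, sent cp 1 → ok
  c1: data parity 1, sent cp 1 → ok
  c2: data parity 0, sent cp 1 → mismatch
Exactly one row (r1) and one column (c2) fail → the flipped bit is at their intersection.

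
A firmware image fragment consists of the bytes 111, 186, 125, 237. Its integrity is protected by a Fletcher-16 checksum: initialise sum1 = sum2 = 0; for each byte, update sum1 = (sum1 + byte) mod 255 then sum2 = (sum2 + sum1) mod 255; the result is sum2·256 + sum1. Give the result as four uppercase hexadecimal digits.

Running sums (mod 255):
  after byte 0 (111): sum1=111, sum2=111
  after byte 1 (186): sum1=42, sum2=153
  after byte 2 (125): sum1=167, sum2=65
  after byte 3 (237): sum1=149, sum2=214
Checksum = sum2·256 + sum1 = 214·256 + 149 = 54933 = 0xD695.

D695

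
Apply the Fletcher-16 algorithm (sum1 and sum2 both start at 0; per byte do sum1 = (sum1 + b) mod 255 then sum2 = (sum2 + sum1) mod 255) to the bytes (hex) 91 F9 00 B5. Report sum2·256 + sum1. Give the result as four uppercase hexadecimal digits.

E941

Running sums (mod 255):
  after byte 0 (91): sum1=145, sum2=145
  after byte 1 (F9): sum1=139, sum2=29
  after byte 2 (00): sum1=139, sum2=168
  after byte 3 (B5): sum1=65, sum2=233
Checksum = sum2·256 + sum1 = 233·256 + 65 = 59713 = 0xE941.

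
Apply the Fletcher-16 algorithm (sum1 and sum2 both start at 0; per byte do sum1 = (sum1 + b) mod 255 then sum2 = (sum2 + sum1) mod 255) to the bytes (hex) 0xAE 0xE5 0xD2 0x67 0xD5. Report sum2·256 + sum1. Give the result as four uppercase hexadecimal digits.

Running sums (mod 255):
  after byte 0 (0xAE): sum1=174, sum2=174
  after byte 1 (0xE5): sum1=148, sum2=67
  after byte 2 (0xD2): sum1=103, sum2=170
  after byte 3 (0x67): sum1=206, sum2=121
  after byte 4 (0xD5): sum1=164, sum2=30
Checksum = sum2·256 + sum1 = 30·256 + 164 = 7844 = 0x1EA4.

1EA4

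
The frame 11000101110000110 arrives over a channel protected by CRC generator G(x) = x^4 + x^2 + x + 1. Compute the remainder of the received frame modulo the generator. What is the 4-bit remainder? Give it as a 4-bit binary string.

Modulo-2 division of 11000101110000110 by 10111:
  pos 0: 11000 XOR 10111 = 01111
  pos 1: 11111 XOR 10111 = 01000
  pos 2: 10000 XOR 10111 = 00111
  pos 4: 11111 XOR 10111 = 01000
  pos 5: 10001 XOR 10111 = 00110
  pos 7: 11000 XOR 10111 = 01111
  pos 8: 11110 XOR 10111 = 01001
  pos 9: 10010 XOR 10111 = 00101
  pos 11: 10111 XOR 10111 = 00000
Remainder = 0000 (zero — the frame passes the CRC check).

0000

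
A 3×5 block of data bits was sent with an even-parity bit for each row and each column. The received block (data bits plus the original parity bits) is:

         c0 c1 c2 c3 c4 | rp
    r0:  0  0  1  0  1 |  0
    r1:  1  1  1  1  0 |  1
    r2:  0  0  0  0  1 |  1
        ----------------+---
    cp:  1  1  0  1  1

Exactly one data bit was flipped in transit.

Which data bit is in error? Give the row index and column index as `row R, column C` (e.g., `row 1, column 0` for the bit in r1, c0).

row 1, column 4

Recompute each row's even parity and compare to rp:
  r0: data parity 0, sent rp 0 → ok
  r1: data parity 0, sent rp 1 → mismatch
  r2: data parity 1, sent rp 1 → ok
Recompute each column's even parity and compare to cp:
  c0: data parity 1, sent cp 1 → ok
  c1: data parity 1, sent cp 1 → ok
  c2: data parity 0, sent cp 0 → ok
  c3: data parity 1, sent cp 1 → ok
  c4: data parity 0, sent cp 1 → mismatch
Exactly one row (r1) and one column (c4) fail → the flipped bit is at their intersection.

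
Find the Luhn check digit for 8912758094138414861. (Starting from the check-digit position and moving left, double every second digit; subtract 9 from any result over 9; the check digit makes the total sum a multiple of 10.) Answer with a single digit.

Partial digits right→left: 1 6 8 4 1 4 8 3 1 4 9 0 8 5 7 2 1 9 8
Double every second digit counting from the check-digit position (so the 1st, 3rd, 5th, ... of the partial from the right).
  doubled (with −9 where >9): 2 7 2 7 2 9 7 5 2 7 → sum 50
  kept as-is: 6 4 4 3 4 0 5 2 9 → sum 37
Total = 50 + 37 = 87.
Check digit = (10 − (87 mod 10)) mod 10 = 3.

3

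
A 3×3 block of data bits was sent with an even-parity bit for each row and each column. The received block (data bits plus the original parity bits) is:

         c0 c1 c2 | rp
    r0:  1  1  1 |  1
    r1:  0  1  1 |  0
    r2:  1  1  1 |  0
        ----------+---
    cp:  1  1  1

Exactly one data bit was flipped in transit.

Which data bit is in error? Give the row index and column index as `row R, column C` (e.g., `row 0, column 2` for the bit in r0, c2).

row 2, column 0

Recompute each row's even parity and compare to rp:
  r0: data parity 1, sent rp 1 → ok
  r1: data parity 0, sent rp 0 → ok
  r2: data parity 1, sent rp 0 → mismatch
Recompute each column's even parity and compare to cp:
  c0: data parity 0, sent cp 1 → mismatch
  c1: data parity 1, sent cp 1 → ok
  c2: data parity 1, sent cp 1 → ok
Exactly one row (r2) and one column (c0) fail → the flipped bit is at their intersection.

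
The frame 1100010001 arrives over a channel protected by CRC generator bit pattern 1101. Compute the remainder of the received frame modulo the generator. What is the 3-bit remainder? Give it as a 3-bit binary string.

000

Modulo-2 division of 1100010001 by 1101:
  pos 0: 1100 XOR 1101 = 0001
  pos 3: 1010 XOR 1101 = 0111
  pos 4: 1110 XOR 1101 = 0011
  pos 6: 1101 XOR 1101 = 0000
Remainder = 000 (zero — the frame passes the CRC check).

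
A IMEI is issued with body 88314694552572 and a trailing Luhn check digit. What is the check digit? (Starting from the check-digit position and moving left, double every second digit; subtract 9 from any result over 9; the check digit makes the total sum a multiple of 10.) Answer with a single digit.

6

Partial digits right→left: 2 7 5 2 5 5 4 9 6 4 1 3 8 8
Double every second digit counting from the check-digit position (so the 1st, 3rd, 5th, ... of the partial from the right).
  doubled (with −9 where >9): 4 1 1 8 3 2 7 → sum 26
  kept as-is: 7 2 5 9 4 3 8 → sum 38
Total = 26 + 38 = 64.
Check digit = (10 − (64 mod 10)) mod 10 = 6.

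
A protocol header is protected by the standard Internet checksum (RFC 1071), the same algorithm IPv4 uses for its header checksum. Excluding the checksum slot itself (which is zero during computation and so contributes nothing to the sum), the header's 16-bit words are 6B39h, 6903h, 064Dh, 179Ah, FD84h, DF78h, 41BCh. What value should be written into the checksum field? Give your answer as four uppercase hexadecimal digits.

EF21

One's-complement addition (fold any carry out of bit 15 back into bit 0):
  0x6B39 + 0x6903 = 0x0D43C
  0xD43C + 0x064D = 0x0DA89
  0xDA89 + 0x179A = 0x0F223
  0xF223 + 0xFD84 = 0x1EFA7 → wrap carry → 0xEFA8
  0xEFA8 + 0xDF78 = 0x1CF20 → wrap carry → 0xCF21
  0xCF21 + 0x41BC = 0x110DD → wrap carry → 0x10DE
One's-complement sum = 0x10DE.
Checksum = ~0x10DE & 0xFFFF = 0xEF21.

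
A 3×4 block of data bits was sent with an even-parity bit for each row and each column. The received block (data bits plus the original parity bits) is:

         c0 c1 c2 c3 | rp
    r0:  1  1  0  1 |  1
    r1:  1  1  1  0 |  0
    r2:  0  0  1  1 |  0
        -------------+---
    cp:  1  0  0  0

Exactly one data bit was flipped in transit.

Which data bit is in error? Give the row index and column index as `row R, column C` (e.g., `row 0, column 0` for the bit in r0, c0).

row 1, column 0

Recompute each row's even parity and compare to rp:
  r0: data parity 1, sent rp 1 → ok
  r1: data parity 1, sent rp 0 → mismatch
  r2: data parity 0, sent rp 0 → ok
Recompute each column's even parity and compare to cp:
  c0: data parity 0, sent cp 1 → mismatch
  c1: data parity 0, sent cp 0 → ok
  c2: data parity 0, sent cp 0 → ok
  c3: data parity 0, sent cp 0 → ok
Exactly one row (r1) and one column (c0) fail → the flipped bit is at their intersection.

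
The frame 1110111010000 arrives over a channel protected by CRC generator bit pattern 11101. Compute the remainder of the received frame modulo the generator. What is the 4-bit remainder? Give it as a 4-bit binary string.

Modulo-2 division of 1110111010000 by 11101:
  pos 0: 11101 XOR 11101 = 00000
  pos 5: 11010 XOR 11101 = 00111
  pos 7: 11100 XOR 11101 = 00001
Remainder = 0010 (nonzero — an error is detected).

0010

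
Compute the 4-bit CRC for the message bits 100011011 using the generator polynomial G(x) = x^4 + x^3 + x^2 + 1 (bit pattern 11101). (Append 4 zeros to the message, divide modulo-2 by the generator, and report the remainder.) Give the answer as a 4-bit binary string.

Append 4 zeros: 1000110110000. Divide by 11101 (XOR where the leading bit is 1):
  pos 0: 10001 XOR 11101 = 01100
  pos 1: 11001 XOR 11101 = 00100
  pos 3: 10001 XOR 11101 = 01100
  pos 4: 11001 XOR 11101 = 00100
  pos 6: 10000 XOR 11101 = 01101
  pos 7: 11010 XOR 11101 = 00111
Remainder (last 4 bits) = 1110. This is the CRC / FCS.

1110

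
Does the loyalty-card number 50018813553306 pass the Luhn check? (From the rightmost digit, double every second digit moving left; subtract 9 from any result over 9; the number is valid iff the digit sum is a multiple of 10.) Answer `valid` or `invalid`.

From the right, keep odd positions and double even positions (subtract 9 from any doubled value over 9):
  doubled (positions 2,4,...): 0 6 1 2 7 0 1 → sum 17
  kept (positions 1,3,...): 6 3 5 3 8 1 0 → sum 26
Total = 43.
43 mod 10 = 3, so the number is invalid.

invalid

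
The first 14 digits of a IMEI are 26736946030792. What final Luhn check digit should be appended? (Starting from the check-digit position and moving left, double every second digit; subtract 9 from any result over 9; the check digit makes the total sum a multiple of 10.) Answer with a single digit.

6

Partial digits right→left: 2 9 7 0 3 0 6 4 9 6 3 7 6 2
Double every second digit counting from the check-digit position (so the 1st, 3rd, 5th, ... of the partial from the right).
  doubled (with −9 where >9): 4 5 6 3 9 6 3 → sum 36
  kept as-is: 9 0 0 4 6 7 2 → sum 28
Total = 36 + 28 = 64.
Check digit = (10 − (64 mod 10)) mod 10 = 6.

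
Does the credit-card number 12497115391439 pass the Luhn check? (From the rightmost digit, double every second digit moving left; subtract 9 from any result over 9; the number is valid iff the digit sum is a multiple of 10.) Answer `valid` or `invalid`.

valid

From the right, keep odd positions and double even positions (subtract 9 from any doubled value over 9):
  doubled (positions 2,4,...): 6 2 6 2 5 8 2 → sum 31
  kept (positions 1,3,...): 9 4 9 5 1 9 2 → sum 39
Total = 70.
70 mod 10 = 0, so the number is valid.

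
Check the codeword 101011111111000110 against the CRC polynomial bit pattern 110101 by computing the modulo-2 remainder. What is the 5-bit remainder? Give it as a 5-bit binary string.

Modulo-2 division of 101011111111000110 by 110101:
  pos 0: 101011 XOR 110101 = 011110
  pos 1: 111101 XOR 110101 = 001000
  pos 3: 100011 XOR 110101 = 010110
  pos 4: 101101 XOR 110101 = 011000
  pos 5: 110001 XOR 110101 = 000100
  pos 8: 100100 XOR 110101 = 010001
  pos 9: 100010 XOR 110101 = 010111
  pos 10: 101111 XOR 110101 = 011010
  pos 11: 110101 XOR 110101 = 000000
Remainder = 00000 (zero — the frame passes the CRC check).

00000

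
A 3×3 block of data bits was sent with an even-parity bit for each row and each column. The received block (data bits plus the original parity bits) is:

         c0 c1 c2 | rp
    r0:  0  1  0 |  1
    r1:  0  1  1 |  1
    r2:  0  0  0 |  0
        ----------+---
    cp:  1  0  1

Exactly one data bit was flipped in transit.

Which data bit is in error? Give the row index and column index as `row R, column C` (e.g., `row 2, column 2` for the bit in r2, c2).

Recompute each row's even parity and compare to rp:
  r0: data parity 1, sent rp 1 → ok
  r1: data parity 0, sent rp 1 → mismatch
  r2: data parity 0, sent rp 0 → ok
Recompute each column's even parity and compare to cp:
  c0: data parity 0, sent cp 1 → mismatch
  c1: data parity 0, sent cp 0 → ok
  c2: data parity 1, sent cp 1 → ok
Exactly one row (r1) and one column (c0) fail → the flipped bit is at their intersection.

row 1, column 0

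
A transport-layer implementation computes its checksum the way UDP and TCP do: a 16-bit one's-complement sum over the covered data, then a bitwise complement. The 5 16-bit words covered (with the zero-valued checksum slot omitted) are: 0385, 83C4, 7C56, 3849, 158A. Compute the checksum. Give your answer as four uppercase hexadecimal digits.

AE8C

One's-complement addition (fold any carry out of bit 15 back into bit 0):
  0x0385 + 0x83C4 = 0x08749
  0x8749 + 0x7C56 = 0x1039F → wrap carry → 0x03A0
  0x03A0 + 0x3849 = 0x03BE9
  0x3BE9 + 0x158A = 0x05173
One's-complement sum = 0x5173.
Checksum = ~0x5173 & 0xFFFF = 0xAE8C.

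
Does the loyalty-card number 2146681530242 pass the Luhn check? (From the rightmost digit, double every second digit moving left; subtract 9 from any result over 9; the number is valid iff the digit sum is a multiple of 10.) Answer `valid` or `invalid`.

invalid

From the right, keep odd positions and double even positions (subtract 9 from any doubled value over 9):
  doubled (positions 2,4,...): 8 0 1 7 3 2 → sum 21
  kept (positions 1,3,...): 2 2 3 1 6 4 2 → sum 20
Total = 41.
41 mod 10 = 1, so the number is invalid.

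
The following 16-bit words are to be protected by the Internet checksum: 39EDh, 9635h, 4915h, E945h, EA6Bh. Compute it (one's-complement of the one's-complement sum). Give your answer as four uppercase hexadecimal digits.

1316

One's-complement addition (fold any carry out of bit 15 back into bit 0):
  0x39ED + 0x9635 = 0x0D022
  0xD022 + 0x4915 = 0x11937 → wrap carry → 0x1938
  0x1938 + 0xE945 = 0x1027D → wrap carry → 0x027E
  0x027E + 0xEA6B = 0x0ECE9
One's-complement sum = 0xECE9.
Checksum = ~0xECE9 & 0xFFFF = 0x1316.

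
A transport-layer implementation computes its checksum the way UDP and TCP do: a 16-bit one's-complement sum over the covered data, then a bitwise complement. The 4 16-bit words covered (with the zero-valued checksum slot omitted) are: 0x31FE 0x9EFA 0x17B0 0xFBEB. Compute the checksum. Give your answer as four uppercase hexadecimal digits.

One's-complement addition (fold any carry out of bit 15 back into bit 0):
  0x31FE + 0x9EFA = 0x0D0F8
  0xD0F8 + 0x17B0 = 0x0E8A8
  0xE8A8 + 0xFBEB = 0x1E493 → wrap carry → 0xE494
One's-complement sum = 0xE494.
Checksum = ~0xE494 & 0xFFFF = 0x1B6B.

1B6B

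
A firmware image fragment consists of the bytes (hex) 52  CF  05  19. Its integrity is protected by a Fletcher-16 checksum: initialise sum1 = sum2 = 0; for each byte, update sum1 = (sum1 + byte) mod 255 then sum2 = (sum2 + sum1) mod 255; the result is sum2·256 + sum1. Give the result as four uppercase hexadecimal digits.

Running sums (mod 255):
  after byte 0 (52): sum1=82, sum2=82
  after byte 1 (CF): sum1=34, sum2=116
  after byte 2 (05): sum1=39, sum2=155
  after byte 3 (19): sum1=64, sum2=219
Checksum = sum2·256 + sum1 = 219·256 + 64 = 56128 = 0xDB40.

DB40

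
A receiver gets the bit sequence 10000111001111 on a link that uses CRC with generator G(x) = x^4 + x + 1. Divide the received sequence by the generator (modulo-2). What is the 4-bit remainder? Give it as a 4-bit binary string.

Modulo-2 division of 10000111001111 by 10011:
  pos 0: 10000 XOR 10011 = 00011
  pos 3: 11111 XOR 10011 = 01100
  pos 4: 11000 XOR 10011 = 01011
  pos 5: 10110 XOR 10011 = 00101
  pos 7: 10111 XOR 10011 = 00100
  pos 9: 10011 XOR 10011 = 00000
Remainder = 0000 (zero — the frame passes the CRC check).

0000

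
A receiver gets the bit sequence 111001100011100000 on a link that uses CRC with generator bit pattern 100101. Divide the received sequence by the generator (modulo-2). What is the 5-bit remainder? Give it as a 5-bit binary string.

00101

Modulo-2 division of 111001100011100000 by 100101:
  pos 0: 111001 XOR 100101 = 011100
  pos 1: 111001 XOR 100101 = 011100
  pos 2: 111000 XOR 100101 = 011101
  pos 3: 111010 XOR 100101 = 011111
  pos 4: 111110 XOR 100101 = 011011
  pos 5: 110111 XOR 100101 = 010010
  pos 6: 100101 XOR 100101 = 000000
  pos 12: 100000 XOR 100101 = 000101
Remainder = 00101 (nonzero — an error is detected).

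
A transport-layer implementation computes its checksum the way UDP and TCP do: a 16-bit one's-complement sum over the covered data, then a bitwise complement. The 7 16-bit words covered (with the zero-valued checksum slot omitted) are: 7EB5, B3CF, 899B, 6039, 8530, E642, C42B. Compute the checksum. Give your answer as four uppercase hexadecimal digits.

One's-complement addition (fold any carry out of bit 15 back into bit 0):
  0x7EB5 + 0xB3CF = 0x13284 → wrap carry → 0x3285
  0x3285 + 0x899B = 0x0BC20
  0xBC20 + 0x6039 = 0x11C59 → wrap carry → 0x1C5A
  0x1C5A + 0x8530 = 0x0A18A
  0xA18A + 0xE642 = 0x187CC → wrap carry → 0x87CD
  0x87CD + 0xC42B = 0x14BF8 → wrap carry → 0x4BF9
One's-complement sum = 0x4BF9.
Checksum = ~0x4BF9 & 0xFFFF = 0xB406.

B406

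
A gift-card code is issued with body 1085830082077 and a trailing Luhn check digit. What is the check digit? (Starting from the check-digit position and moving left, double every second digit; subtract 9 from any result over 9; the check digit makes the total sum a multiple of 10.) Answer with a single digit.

Partial digits right→left: 7 7 0 2 8 0 0 3 8 5 8 0 1
Double every second digit counting from the check-digit position (so the 1st, 3rd, 5th, ... of the partial from the right).
  doubled (with −9 where >9): 5 0 7 0 7 7 2 → sum 28
  kept as-is: 7 2 0 3 5 0 → sum 17
Total = 28 + 17 = 45.
Check digit = (10 − (45 mod 10)) mod 10 = 5.

5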